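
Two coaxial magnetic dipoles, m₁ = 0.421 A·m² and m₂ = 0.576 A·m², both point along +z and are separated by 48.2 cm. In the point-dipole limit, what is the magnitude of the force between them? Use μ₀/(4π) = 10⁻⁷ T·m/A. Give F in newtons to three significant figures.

F ≈ 2.70×10⁻⁶ N

On-axis B of dipole 1: B = (μ₀/4π)·2m₁/r³. Force on dipole 2: F = m₂·dB/dr.
dB/dr = −(μ₀/4π)·6m₁/r⁴, so |F| = (μ₀/4π)·6m₁m₂/r⁴.
F = 6(10⁻⁷)(0.421)(0.576)/(0.482)⁴ = 2.696×10⁻⁶ N.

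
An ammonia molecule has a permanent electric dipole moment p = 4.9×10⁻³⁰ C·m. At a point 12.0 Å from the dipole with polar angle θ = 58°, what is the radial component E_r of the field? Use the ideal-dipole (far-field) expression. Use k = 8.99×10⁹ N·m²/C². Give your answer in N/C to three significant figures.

E_r ≈ 2.70×10⁷ N/C

For a dipole, E_r = (2kp cosθ)/r³.
kp/r³ = (8.99×10⁹)(4.90×10⁻³⁰)/(1.20×10⁻⁹)³ = 2.549×10⁷ N/C.
E_r = 2·2.549×10⁷·cos58° = 2.702×10⁷ N/C.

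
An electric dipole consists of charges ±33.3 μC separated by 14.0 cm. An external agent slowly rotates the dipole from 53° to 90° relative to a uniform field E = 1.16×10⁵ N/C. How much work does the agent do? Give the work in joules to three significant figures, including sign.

Dipole moment p = qd = (3.33×10⁻⁵ C)(0.140 m) = 4.662×10⁻⁶ C·m.
W_ext = ΔU = U(θ₂) − U(θ₁) = −pE cosθ₂ − (−pE cosθ₁) = pE(cosθ₁ − cosθ₂).
W = (4.662×10⁻⁶)(1.16×10⁵)·(cos53° − cos90°) = (0.5408)·(+0.6018) = 0.3255 J.

W ≈ 0.325 J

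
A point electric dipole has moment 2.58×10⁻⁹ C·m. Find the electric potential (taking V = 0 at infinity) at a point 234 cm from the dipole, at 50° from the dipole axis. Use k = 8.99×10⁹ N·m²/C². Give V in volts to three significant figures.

The dipole potential is V = kp cosθ / r².
V = (8.99×10⁹)(2.58×10⁻⁹)·cos50° / (2.34)² = 2.723 V.

V ≈ 2.72 V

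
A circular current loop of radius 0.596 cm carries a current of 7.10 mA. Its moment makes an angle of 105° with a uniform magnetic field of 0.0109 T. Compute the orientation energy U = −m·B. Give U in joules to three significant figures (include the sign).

U ≈ 2.24×10⁻⁹ J

Magnetic moment m = IA = Iπa² = (0.00710)·π·(0.00596)² = 7.923×10⁻⁷ A·m².
U = −m·B = −mB cosθ.
U = −(7.923×10⁻⁷)(0.0109)·cos105° = 2.235×10⁻⁹ J.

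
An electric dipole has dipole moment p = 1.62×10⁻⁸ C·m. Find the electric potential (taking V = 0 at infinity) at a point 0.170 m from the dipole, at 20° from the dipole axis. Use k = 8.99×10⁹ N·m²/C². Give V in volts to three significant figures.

V ≈ 4740 V

The dipole potential is V = kp cosθ / r².
V = (8.99×10⁹)(1.62×10⁻⁸)·cos20° / (0.170)² = 4735 V.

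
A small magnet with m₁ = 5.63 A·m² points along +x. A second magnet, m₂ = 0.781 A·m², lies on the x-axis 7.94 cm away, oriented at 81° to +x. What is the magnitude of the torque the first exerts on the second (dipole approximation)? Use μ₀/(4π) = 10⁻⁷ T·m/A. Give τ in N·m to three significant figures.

Dipole B is on the axis of dipole A, so B₁ there is axial: B₁ = (μ₀/4π)·2m₁/r³ along +x.
B₁ = 2(10⁻⁷)(5.63)/(0.0794)³ = 0.002249 T.
τ = m₂ B₁ sinθ.
τ = (0.781)(0.002249)·sin81° = 0.001735 N·m.

τ ≈ 0.00174 N·m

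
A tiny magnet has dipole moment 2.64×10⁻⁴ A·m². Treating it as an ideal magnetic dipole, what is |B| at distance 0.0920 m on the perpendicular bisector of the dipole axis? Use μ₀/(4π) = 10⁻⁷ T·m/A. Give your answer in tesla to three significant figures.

B ≈ 3.39×10⁻⁸ T

In the equatorial plane B = (μ₀/4π)·m/r³ (half the axial value).
B = (10⁻⁷)·(2.64×10⁻⁴) / (0.0920)³ = 3.390×10⁻⁸ T.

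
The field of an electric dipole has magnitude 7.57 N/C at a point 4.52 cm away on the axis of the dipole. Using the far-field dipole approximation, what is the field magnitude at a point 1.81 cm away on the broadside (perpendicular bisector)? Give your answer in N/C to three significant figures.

Dipole fields scale as 1/r³ in the far field.
The axial field is twice the equatorial field at the same r, so the geometry factor is 1/2.
E₂ = E₁ · (1/2) · (r₁/r₂)³ = 7.57 · 0.5 · (4.52/1.81)³.
(r₁/r₂)³ = (2.497)³ = 15.57.
E₂ ≈ 58.94 N/C.

E ≈ 58.9 N/C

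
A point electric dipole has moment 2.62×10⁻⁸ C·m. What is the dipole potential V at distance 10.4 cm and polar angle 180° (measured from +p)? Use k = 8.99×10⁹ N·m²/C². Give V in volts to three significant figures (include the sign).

V ≈ -2.18×10⁴ V

The dipole potential is V = kp cosθ / r².
V = (8.99×10⁹)(2.62×10⁻⁸)·cos180° / (0.104)² = -2.178×10⁴ V.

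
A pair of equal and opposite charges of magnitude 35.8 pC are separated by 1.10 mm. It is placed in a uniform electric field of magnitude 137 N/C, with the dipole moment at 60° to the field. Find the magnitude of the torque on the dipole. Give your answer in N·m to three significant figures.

Dipole moment p = qd = (3.58×10⁻¹¹ C)(0.00110 m) = 3.938×10⁻¹⁴ C·m.
Torque on an electric dipole: τ = pE sinθ.
τ = (3.938×10⁻¹⁴)(137)·sin60° = 4.672×10⁻¹² N·m.

τ ≈ 4.67×10⁻¹² N·m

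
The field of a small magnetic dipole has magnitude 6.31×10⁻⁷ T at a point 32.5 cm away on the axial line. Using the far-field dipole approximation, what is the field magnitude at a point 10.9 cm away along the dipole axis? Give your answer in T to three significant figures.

Dipole fields scale as 1/r³ in the far field; the geometry is the same at both points.
B₂ = B₁ · (r₁/r₂)³ = 6.31×10⁻⁷ · (32.5/10.9)³.
(r₁/r₂)³ = (2.982)³ = 26.51.
B₂ ≈ 1.673×10⁻⁵ T.

B ≈ 1.67×10⁻⁵ T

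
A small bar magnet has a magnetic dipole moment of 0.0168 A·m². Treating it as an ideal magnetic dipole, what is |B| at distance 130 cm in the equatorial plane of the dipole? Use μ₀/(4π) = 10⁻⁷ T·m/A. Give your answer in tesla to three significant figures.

In the equatorial plane B = (μ₀/4π)·m/r³ (half the axial value).
B = (10⁻⁷)·(0.0168) / (1.30)³ = 7.647×10⁻¹⁰ T.

B ≈ 7.65×10⁻¹⁰ T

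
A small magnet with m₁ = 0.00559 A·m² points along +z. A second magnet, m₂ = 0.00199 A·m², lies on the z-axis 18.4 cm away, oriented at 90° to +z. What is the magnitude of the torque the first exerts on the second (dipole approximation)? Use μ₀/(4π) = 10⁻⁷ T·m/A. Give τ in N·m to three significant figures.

τ ≈ 3.57×10⁻¹⁰ N·m

Dipole B is on the axis of dipole A, so B₁ there is axial: B₁ = (μ₀/4π)·2m₁/r³ along +z.
B₁ = 2(10⁻⁷)(0.00559)/(0.184)³ = 1.795×10⁻⁷ T.
τ = m₂ B₁ sinθ.
τ = (0.00199)(1.795×10⁻⁷)·sin90° = 3.571×10⁻¹⁰ N·m.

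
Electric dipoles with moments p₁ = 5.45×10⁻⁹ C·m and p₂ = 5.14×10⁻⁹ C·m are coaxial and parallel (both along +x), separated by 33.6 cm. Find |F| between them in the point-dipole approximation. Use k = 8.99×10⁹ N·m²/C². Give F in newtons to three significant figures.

On-axis field of dipole 1 at distance r: E = 2kp₁/r³. Force on dipole 2 is F = p₂·dE/dr (gradient along axis).
dE/dr = −6kp₁/r⁴, so |F| = 6kp₁p₂/r⁴ (attractive for aligned moments).
F = 6(8.99×10⁹)(5.45×10⁻⁹)(5.14×10⁻⁹)/(0.336)⁴ = 1.186×10⁻⁴ N.

F ≈ 1.19×10⁻⁴ N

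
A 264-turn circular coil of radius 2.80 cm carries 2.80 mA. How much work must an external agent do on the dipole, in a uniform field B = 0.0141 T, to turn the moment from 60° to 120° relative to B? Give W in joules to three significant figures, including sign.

W ≈ 2.57×10⁻⁵ J

m = NIA = NIπa² = 264·(0.00280)·π·(0.0280)² = 0.001821 A·m².
W_ext = ΔU = −mB cosθ₂ + mB cosθ₁ = mB(cosθ₁ − cosθ₂).
W = (0.001821)(0.0141)·(cos60° − cos120°) = (2.568×10⁻⁵)·(+1.0000) = 2.568×10⁻⁵ J.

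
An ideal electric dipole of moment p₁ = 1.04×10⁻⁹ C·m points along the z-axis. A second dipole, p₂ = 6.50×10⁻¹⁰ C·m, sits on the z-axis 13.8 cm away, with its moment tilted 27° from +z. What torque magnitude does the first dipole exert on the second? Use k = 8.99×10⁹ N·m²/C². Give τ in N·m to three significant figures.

The second dipole sits on the axis of the first, so the field there is axial: E₁ = 2kp₁/r³ along +z.
E₁ = 2(8.99×10⁹)(1.04×10⁻⁹)/(0.138)³ = 7115 N/C.
Torque on the second dipole: τ = p₂ E₁ sinθ.
τ = (6.50×10⁻¹⁰)(7115)·sin27° = 2.100×10⁻⁶ N·m.

τ ≈ 2.10×10⁻⁶ N·m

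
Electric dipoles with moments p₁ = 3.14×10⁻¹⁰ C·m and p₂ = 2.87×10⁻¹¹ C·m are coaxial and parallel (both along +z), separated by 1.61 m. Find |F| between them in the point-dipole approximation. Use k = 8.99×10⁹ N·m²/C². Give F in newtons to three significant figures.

F ≈ 7.23×10⁻¹¹ N

On-axis field of dipole 1 at distance r: E = 2kp₁/r³. Force on dipole 2 is F = p₂·dE/dr (gradient along axis).
dE/dr = −6kp₁/r⁴, so |F| = 6kp₁p₂/r⁴ (attractive for aligned moments).
F = 6(8.99×10⁹)(3.14×10⁻¹⁰)(2.87×10⁻¹¹)/(1.61)⁴ = 7.235×10⁻¹¹ N.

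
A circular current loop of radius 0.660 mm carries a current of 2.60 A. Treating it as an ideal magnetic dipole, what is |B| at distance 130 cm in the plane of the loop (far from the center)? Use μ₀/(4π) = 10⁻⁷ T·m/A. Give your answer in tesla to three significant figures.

Magnetic moment m = IA = Iπa² = (2.60)·π·(6.60×10⁻⁴)² = 3.558×10⁻⁶ A·m².
In the equatorial plane B = (μ₀/4π)·m/r³ (half the axial value).
B = (10⁻⁷)·(3.558×10⁻⁶) / (1.30)³ = 1.619×10⁻¹³ T.

B ≈ 1.62×10⁻¹³ T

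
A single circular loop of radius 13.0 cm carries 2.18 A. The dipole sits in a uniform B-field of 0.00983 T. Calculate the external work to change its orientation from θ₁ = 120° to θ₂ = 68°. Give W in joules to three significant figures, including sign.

W ≈ -9.95×10⁻⁴ J

Magnetic moment m = IA = Iπa² = (2.18)·π·(0.130)² = 0.1157 A·m².
W_ext = ΔU = −mB cosθ₂ + mB cosθ₁ = mB(cosθ₁ − cosθ₂).
W = (0.1157)(0.00983)·(cos120° − cos68°) = (0.001137)·(-0.8746) = -9.947×10⁻⁴ J.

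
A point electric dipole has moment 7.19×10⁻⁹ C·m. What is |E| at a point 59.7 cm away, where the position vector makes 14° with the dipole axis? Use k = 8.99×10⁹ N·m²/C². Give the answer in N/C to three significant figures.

E ≈ 594 N/C

At angle θ the dipole field magnitude is E = (kp/r³)·√(1 + 3cos²θ).
kp/r³ = (8.99×10⁹)(7.19×10⁻⁹) / (0.597)³ = 303.8 N/C.
√(1 + 3cos²14°) = √(1 + 3·0.9415) = √3.8244 ≈ 1.9556.
E ≈ 303.8 × 1.956 = 594.1 N/C.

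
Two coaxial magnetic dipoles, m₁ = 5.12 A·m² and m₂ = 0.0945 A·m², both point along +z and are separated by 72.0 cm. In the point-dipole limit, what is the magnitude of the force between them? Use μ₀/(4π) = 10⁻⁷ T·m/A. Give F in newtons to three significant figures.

F ≈ 1.08×10⁻⁶ N

On-axis B of dipole 1: B = (μ₀/4π)·2m₁/r³. Force on dipole 2: F = m₂·dB/dr.
dB/dr = −(μ₀/4π)·6m₁/r⁴, so |F| = (μ₀/4π)·6m₁m₂/r⁴.
F = 6(10⁻⁷)(5.12)(0.0945)/(0.720)⁴ = 1.080×10⁻⁶ N.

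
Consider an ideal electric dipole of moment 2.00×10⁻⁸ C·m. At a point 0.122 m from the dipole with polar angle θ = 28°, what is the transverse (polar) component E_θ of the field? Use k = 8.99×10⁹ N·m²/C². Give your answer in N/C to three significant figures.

For a dipole, E_θ = (kp sinθ)/r³.
kp/r³ = (8.99×10⁹)(2.00×10⁻⁸)/(0.122)³ = 9.902×10⁴ N/C.
E_θ = 9.902×10⁴·sin28° = 4.649×10⁴ N/C.

E_θ ≈ 4.65×10⁴ N/C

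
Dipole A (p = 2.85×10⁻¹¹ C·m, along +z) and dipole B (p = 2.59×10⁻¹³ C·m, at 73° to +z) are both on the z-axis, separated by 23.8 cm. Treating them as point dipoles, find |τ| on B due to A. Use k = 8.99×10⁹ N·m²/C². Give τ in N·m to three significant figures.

The second dipole sits on the axis of the first, so the field there is axial: E₁ = 2kp₁/r³ along +z.
E₁ = 2(8.99×10⁹)(2.85×10⁻¹¹)/(0.238)³ = 38.01 N/C.
Torque on the second dipole: τ = p₂ E₁ sinθ.
τ = (2.59×10⁻¹³)(38.01)·sin73° = 9.415×10⁻¹² N·m.

τ ≈ 9.41×10⁻¹² N·m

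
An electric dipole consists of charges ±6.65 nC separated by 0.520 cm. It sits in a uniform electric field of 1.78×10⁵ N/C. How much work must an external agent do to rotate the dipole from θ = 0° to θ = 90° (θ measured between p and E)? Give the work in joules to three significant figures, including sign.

Dipole moment p = qd = (6.65×10⁻⁹ C)(0.00520 m) = 3.458×10⁻¹¹ C·m.
W_ext = ΔU = U(θ₂) − U(θ₁) = −pE cosθ₂ − (−pE cosθ₁) = pE(cosθ₁ − cosθ₂).
W = (3.458×10⁻¹¹)(1.78×10⁵)·(cos0° − cos90°) = (6.155×10⁻⁶)·(+1.0000) = 6.155×10⁻⁶ J.

W ≈ 6.16×10⁻⁶ J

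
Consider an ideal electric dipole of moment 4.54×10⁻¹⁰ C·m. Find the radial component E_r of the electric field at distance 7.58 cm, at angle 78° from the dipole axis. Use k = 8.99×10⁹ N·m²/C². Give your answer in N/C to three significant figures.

For a dipole, E_r = (2kp cosθ)/r³.
kp/r³ = (8.99×10⁹)(4.54×10⁻¹⁰)/(0.0758)³ = 9371 N/C.
E_r = 2·9371·cos78° = 3897 N/C.

E_r ≈ 3900 N/C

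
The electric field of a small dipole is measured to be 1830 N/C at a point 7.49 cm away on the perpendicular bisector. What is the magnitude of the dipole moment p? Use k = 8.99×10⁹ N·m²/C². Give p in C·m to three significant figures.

In the equatorial plane E = kp/r³, so p = Er³/(k).
p = (1830)·(0.0749)³ / (8.99×10⁹) = 8.553×10⁻¹¹ C·m.

p ≈ 8.55×10⁻¹¹ C·m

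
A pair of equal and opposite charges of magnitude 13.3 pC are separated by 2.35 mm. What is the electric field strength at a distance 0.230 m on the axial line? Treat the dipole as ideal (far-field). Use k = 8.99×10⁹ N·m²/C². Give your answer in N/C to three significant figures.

Dipole moment p = qd = (1.33×10⁻¹¹ C)(0.00235 m) = 3.126×10⁻¹⁴ C·m.
On the dipole axis E = 2kp/r³.
E = 2·(8.99×10⁹)(3.126×10⁻¹⁴) / (0.230)³ = 0.04620 N/C.

E ≈ 0.0462 N/C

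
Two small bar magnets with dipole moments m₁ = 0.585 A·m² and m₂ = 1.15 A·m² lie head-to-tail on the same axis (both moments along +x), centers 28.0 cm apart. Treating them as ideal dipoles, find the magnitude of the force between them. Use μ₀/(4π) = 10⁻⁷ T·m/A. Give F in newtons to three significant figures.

F ≈ 6.57×10⁻⁵ N

On-axis B of dipole 1: B = (μ₀/4π)·2m₁/r³. Force on dipole 2: F = m₂·dB/dr.
dB/dr = −(μ₀/4π)·6m₁/r⁴, so |F| = (μ₀/4π)·6m₁m₂/r⁴.
F = 6(10⁻⁷)(0.585)(1.15)/(0.280)⁴ = 6.567×10⁻⁵ N.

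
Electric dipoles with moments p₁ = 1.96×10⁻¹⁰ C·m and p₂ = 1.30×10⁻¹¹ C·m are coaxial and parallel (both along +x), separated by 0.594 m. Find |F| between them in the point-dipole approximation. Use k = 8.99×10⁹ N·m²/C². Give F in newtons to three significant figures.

F ≈ 1.10×10⁻⁹ N

On-axis field of dipole 1 at distance r: E = 2kp₁/r³. Force on dipole 2 is F = p₂·dE/dr (gradient along axis).
dE/dr = −6kp₁/r⁴, so |F| = 6kp₁p₂/r⁴ (attractive for aligned moments).
F = 6(8.99×10⁹)(1.96×10⁻¹⁰)(1.30×10⁻¹¹)/(0.594)⁴ = 1.104×10⁻⁹ N.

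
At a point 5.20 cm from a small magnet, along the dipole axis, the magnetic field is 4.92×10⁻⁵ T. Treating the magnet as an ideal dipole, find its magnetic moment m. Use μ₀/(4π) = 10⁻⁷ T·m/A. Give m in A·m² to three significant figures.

m ≈ 0.0346 A·m²

On axis B = (μ₀/4π)·2m/r³, so m = Br³·4π/(μ₀·2).
m = (4.92×10⁻⁵)·(0.0520)³ / (2·10⁻⁷) = 0.03459 A·m².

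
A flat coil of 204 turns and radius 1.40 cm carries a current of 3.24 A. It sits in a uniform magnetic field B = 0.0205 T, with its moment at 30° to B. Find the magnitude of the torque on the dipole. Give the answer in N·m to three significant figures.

m = NIA = NIπa² = 204·(3.24)·π·(0.0140)² = 0.407 A·m².
Torque on a magnetic dipole: τ = mB sinθ.
τ = (0.407)(0.0205)·sin30° = 0.004172 N·m.

τ ≈ 0.00417 N·m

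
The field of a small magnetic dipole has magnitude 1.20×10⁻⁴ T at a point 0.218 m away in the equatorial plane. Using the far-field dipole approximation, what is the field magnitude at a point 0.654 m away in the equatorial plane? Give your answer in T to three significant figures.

Dipole fields scale as 1/r³ in the far field; the geometry is the same at both points.
B₂ = B₁ · (r₁/r₂)³ = 1.20×10⁻⁴ · (0.218/0.654)³.
(r₁/r₂)³ = (0.3333)³ = 0.03704.
B₂ ≈ 4.444×10⁻⁶ T.

B ≈ 4.44×10⁻⁶ T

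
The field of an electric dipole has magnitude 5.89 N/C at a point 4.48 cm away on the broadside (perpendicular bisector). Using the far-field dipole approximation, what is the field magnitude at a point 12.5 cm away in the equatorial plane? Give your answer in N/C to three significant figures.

Dipole fields scale as 1/r³ in the far field; the geometry is the same at both points.
E₂ = E₁ · (r₁/r₂)³ = 5.89 · (4.48/12.5)³.
(r₁/r₂)³ = (0.3584)³ = 0.04604.
E₂ ≈ 0.2712 N/C.

E ≈ 0.271 N/C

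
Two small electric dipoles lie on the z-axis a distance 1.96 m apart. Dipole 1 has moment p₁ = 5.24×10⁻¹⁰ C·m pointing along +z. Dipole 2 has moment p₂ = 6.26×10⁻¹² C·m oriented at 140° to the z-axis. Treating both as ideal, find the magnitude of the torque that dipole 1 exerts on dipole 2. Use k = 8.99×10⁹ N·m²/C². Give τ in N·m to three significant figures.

The second dipole sits on the axis of the first, so the field there is axial: E₁ = 2kp₁/r³ along +z.
E₁ = 2(8.99×10⁹)(5.24×10⁻¹⁰)/(1.96)³ = 1.251 N/C.
Torque on the second dipole: τ = p₂ E₁ sinθ.
τ = (6.26×10⁻¹²)(1.251)·sin140° = 5.035×10⁻¹² N·m.

τ ≈ 5.03×10⁻¹² N·m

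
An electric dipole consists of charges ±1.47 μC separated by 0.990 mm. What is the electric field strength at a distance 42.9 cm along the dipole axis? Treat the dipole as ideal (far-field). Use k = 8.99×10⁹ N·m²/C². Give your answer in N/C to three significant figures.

Dipole moment p = qd = (1.47×10⁻⁶ C)(9.90×10⁻⁴ m) = 1.455×10⁻⁹ C·m.
On the dipole axis E = 2kp/r³.
E = 2·(8.99×10⁹)(1.455×10⁻⁹) / (0.429)³ = 331.3 N/C.

E ≈ 331 N/C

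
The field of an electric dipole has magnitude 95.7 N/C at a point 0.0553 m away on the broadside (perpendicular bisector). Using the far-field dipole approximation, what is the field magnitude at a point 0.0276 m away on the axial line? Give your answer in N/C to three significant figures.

Dipole fields scale as 1/r³ in the far field.
The axial field is twice the equatorial field at the same r, so the geometry factor is 2/1.
E₂ = E₁ · (2/1) · (r₁/r₂)³ = 95.7 · 2 · (0.0553/0.0276)³.
(r₁/r₂)³ = (2.004)³ = 8.044.
E₂ ≈ 1540 N/C.

E ≈ 1540 N/C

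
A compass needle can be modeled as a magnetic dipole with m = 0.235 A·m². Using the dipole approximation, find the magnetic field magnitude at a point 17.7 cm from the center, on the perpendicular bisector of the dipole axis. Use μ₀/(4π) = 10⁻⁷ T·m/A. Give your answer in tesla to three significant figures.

B ≈ 4.24×10⁻⁶ T

In the equatorial plane B = (μ₀/4π)·m/r³ (half the axial value).
B = (10⁻⁷)·(0.235) / (0.177)³ = 4.238×10⁻⁶ T.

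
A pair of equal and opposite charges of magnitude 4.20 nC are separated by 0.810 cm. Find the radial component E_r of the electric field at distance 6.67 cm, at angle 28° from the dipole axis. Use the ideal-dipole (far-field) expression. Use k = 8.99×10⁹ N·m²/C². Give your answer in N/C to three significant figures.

E_r ≈ 1820 N/C

Dipole moment p = qd = (4.20×10⁻⁹ C)(0.00810 m) = 3.402×10⁻¹¹ C·m.
For a dipole, E_r = (2kp cosθ)/r³.
kp/r³ = (8.99×10⁹)(3.402×10⁻¹¹)/(0.0667)³ = 1031 N/C.
E_r = 2·1031·cos28° = 1820 N/C.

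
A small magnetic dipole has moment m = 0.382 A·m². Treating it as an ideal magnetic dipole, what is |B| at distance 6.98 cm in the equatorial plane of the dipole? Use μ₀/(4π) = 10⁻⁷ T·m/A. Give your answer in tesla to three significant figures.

B ≈ 1.12×10⁻⁴ T

In the equatorial plane B = (μ₀/4π)·m/r³ (half the axial value).
B = (10⁻⁷)·(0.382) / (0.0698)³ = 1.123×10⁻⁴ T.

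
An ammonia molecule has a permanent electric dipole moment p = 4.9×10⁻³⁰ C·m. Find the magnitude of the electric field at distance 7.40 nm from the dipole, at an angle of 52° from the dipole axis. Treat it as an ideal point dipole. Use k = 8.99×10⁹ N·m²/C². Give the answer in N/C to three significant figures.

E ≈ 1.59×10⁵ N/C

At angle θ the dipole field magnitude is E = (kp/r³)·√(1 + 3cos²θ).
kp/r³ = (8.99×10⁹)(4.90×10⁻³⁰) / (7.40×10⁻⁹)³ = 1.087×10⁵ N/C.
√(1 + 3cos²52°) = √(1 + 3·0.3790) = √2.1371 ≈ 1.4619.
E ≈ 1.087×10⁵ × 1.462 = 1.589×10⁵ N/C.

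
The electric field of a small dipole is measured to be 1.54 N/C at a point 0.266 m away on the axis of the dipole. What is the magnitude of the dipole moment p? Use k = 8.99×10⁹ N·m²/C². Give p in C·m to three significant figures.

p ≈ 1.61×10⁻¹² C·m

On axis E = 2kp/r³, so p = Er³/(2k).
p = (1.54)·(0.266)³ / (2·8.99×10⁹) = 1.612×10⁻¹² C·m.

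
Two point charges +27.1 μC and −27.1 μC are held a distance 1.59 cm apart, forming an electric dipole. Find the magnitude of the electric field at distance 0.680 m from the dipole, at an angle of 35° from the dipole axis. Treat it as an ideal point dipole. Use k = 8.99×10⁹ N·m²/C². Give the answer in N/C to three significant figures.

Dipole moment p = qd = (2.71×10⁻⁵ C)(0.0159 m) = 4.309×10⁻⁷ C·m.
At angle θ the dipole field magnitude is E = (kp/r³)·√(1 + 3cos²θ).
kp/r³ = (8.99×10⁹)(4.309×10⁻⁷) / (0.680)³ = 1.232×10⁴ N/C.
√(1 + 3cos²35°) = √(1 + 3·0.6710) = √3.0130 ≈ 1.7358.
E ≈ 1.232×10⁴ × 1.736 = 2.139×10⁴ N/C.

E ≈ 2.14×10⁴ N/C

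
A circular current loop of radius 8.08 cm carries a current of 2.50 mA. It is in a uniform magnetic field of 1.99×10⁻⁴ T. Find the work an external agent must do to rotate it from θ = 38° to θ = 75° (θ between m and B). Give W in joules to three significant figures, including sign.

Magnetic moment m = IA = Iπa² = (0.00250)·π·(0.0808)² = 5.128×10⁻⁵ A·m².
W_ext = ΔU = −mB cosθ₂ + mB cosθ₁ = mB(cosθ₁ − cosθ₂).
W = (5.128×10⁻⁵)(1.99×10⁻⁴)·(cos38° − cos75°) = (1.020×10⁻⁸)·(+0.5292) = 5.400×10⁻⁹ J.

W ≈ 5.40×10⁻⁹ J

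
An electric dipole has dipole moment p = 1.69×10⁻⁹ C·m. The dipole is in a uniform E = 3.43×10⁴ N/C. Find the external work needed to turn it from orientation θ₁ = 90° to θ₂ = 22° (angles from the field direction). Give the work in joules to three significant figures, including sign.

W_ext = ΔU = U(θ₂) − U(θ₁) = −pE cosθ₂ − (−pE cosθ₁) = pE(cosθ₁ − cosθ₂).
W = (1.69×10⁻⁹)(3.43×10⁴)·(cos90° − cos22°) = (5.797×10⁻⁵)·(-0.9272) = -5.375×10⁻⁵ J.

W ≈ -5.37×10⁻⁵ J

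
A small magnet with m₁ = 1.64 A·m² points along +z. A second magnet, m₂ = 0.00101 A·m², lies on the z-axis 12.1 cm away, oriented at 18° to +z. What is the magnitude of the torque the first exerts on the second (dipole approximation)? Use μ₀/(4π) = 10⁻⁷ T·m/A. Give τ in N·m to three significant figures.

Dipole B is on the axis of dipole A, so B₁ there is axial: B₁ = (μ₀/4π)·2m₁/r³ along +z.
B₁ = 2(10⁻⁷)(1.64)/(0.121)³ = 1.851×10⁻⁴ T.
τ = m₂ B₁ sinθ.
τ = (0.00101)(1.851×10⁻⁴)·sin18° = 5.779×10⁻⁸ N·m.

τ ≈ 5.78×10⁻⁸ N·m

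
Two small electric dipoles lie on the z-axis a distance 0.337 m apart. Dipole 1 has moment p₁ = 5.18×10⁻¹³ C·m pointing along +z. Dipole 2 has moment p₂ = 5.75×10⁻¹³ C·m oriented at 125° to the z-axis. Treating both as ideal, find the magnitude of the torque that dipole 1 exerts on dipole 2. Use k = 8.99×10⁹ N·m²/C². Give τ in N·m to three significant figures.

τ ≈ 1.15×10⁻¹³ N·m

The second dipole sits on the axis of the first, so the field there is axial: E₁ = 2kp₁/r³ along +z.
E₁ = 2(8.99×10⁹)(5.18×10⁻¹³)/(0.337)³ = 0.2433 N/C.
Torque on the second dipole: τ = p₂ E₁ sinθ.
τ = (5.75×10⁻¹³)(0.2433)·sin125° = 1.146×10⁻¹³ N·m.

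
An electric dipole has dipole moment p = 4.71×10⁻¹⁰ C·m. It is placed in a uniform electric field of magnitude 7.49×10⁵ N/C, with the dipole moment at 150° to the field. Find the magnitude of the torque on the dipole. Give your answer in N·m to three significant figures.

τ ≈ 1.76×10⁻⁴ N·m

Torque on an electric dipole: τ = pE sinθ.
τ = (4.71×10⁻¹⁰)(7.49×10⁵)·sin150° = 1.764×10⁻⁴ N·m.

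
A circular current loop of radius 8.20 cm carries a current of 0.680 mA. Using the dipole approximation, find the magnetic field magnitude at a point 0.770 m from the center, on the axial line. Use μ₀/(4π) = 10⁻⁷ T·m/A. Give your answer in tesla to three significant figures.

B ≈ 6.29×10⁻¹² T

Magnetic moment m = IA = Iπa² = (6.80×10⁻⁴)·π·(0.0820)² = 1.436×10⁻⁵ A·m².
On axis B = (μ₀/4π)·2m/r³.
B = 2·(10⁻⁷)·(1.436×10⁻⁵) / (0.770)³ = 6.291×10⁻¹² T.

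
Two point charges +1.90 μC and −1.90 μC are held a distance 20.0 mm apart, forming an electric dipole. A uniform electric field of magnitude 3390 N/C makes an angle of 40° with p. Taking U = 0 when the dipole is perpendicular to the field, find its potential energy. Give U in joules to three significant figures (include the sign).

U ≈ -9.87×10⁻⁵ J

Dipole moment p = qd = (1.90×10⁻⁶ C)(0.0200 m) = 3.80×10⁻⁸ C·m.
U = −p·E = −pE cosθ.
U = −(3.80×10⁻⁸)(3390)·cos40° = -9.868×10⁻⁵ J.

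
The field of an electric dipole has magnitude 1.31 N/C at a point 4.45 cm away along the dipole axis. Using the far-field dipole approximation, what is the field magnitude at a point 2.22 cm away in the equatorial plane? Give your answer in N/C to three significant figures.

Dipole fields scale as 1/r³ in the far field.
The axial field is twice the equatorial field at the same r, so the geometry factor is 1/2.
E₂ = E₁ · (1/2) · (r₁/r₂)³ = 1.31 · 0.5 · (4.45/2.22)³.
(r₁/r₂)³ = (2.005)³ = 8.054.
E₂ ≈ 5.275 N/C.

E ≈ 5.28 N/C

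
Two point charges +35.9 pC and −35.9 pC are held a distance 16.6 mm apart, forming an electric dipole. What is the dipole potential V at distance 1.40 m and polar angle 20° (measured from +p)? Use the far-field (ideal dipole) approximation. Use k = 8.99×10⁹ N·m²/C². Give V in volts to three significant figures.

V ≈ 0.00257 V

Dipole moment p = qd = (3.59×10⁻¹¹ C)(0.0166 m) = 5.959×10⁻¹³ C·m.
The dipole potential is V = kp cosθ / r².
V = (8.99×10⁹)(5.959×10⁻¹³)·cos20° / (1.40)² = 0.002568 V.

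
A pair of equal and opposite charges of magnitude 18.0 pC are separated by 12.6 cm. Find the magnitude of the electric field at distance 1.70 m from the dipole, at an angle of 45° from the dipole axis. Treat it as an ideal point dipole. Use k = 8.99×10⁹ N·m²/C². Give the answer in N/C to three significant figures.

E ≈ 0.00656 N/C

Dipole moment p = qd = (1.80×10⁻¹¹ C)(0.126 m) = 2.268×10⁻¹² C·m.
At angle θ the dipole field magnitude is E = (kp/r³)·√(1 + 3cos²θ).
kp/r³ = (8.99×10⁹)(2.268×10⁻¹²) / (1.70)³ = 0.004150 N/C.
√(1 + 3cos²45°) = √(1 + 3·0.5000) = √2.5000 ≈ 1.5811.
E ≈ 0.004150 × 1.581 = 0.006562 N/C.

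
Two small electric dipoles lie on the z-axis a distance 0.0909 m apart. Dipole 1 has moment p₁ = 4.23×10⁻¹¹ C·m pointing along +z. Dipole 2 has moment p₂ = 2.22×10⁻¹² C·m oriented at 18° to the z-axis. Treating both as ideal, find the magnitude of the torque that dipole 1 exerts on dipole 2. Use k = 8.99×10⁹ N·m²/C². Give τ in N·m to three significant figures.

τ ≈ 6.95×10⁻¹⁰ N·m

The second dipole sits on the axis of the first, so the field there is axial: E₁ = 2kp₁/r³ along +z.
E₁ = 2(8.99×10⁹)(4.23×10⁻¹¹)/(0.0909)³ = 1013 N/C.
Torque on the second dipole: τ = p₂ E₁ sinθ.
τ = (2.22×10⁻¹²)(1013)·sin18° = 6.947×10⁻¹⁰ N·m.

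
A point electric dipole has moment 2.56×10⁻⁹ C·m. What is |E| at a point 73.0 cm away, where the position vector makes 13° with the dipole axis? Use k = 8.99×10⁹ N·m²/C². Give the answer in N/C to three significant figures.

E ≈ 116 N/C

At angle θ the dipole field magnitude is E = (kp/r³)·√(1 + 3cos²θ).
kp/r³ = (8.99×10⁹)(2.56×10⁻⁹) / (0.730)³ = 59.16 N/C.
√(1 + 3cos²13°) = √(1 + 3·0.9494) = √3.8482 ≈ 1.9617.
E ≈ 59.16 × 1.962 = 116.1 N/C.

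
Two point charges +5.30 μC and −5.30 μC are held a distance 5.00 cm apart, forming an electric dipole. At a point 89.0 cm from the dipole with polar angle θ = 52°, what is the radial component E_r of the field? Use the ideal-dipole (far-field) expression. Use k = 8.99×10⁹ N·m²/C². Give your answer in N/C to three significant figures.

E_r ≈ 4160 N/C

Dipole moment p = qd = (5.30×10⁻⁶ C)(0.0500 m) = 2.65×10⁻⁷ C·m.
For a dipole, E_r = (2kp cosθ)/r³.
kp/r³ = (8.99×10⁹)(2.65×10⁻⁷)/(0.890)³ = 3379 N/C.
E_r = 2·3379·cos52° = 4161 N/C.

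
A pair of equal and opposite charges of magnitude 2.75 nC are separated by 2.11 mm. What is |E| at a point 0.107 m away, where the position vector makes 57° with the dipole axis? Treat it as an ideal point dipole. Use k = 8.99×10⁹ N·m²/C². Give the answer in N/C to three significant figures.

E ≈ 58.5 N/C

Dipole moment p = qd = (2.75×10⁻⁹ C)(0.00211 m) = 5.803×10⁻¹² C·m.
At angle θ the dipole field magnitude is E = (kp/r³)·√(1 + 3cos²θ).
kp/r³ = (8.99×10⁹)(5.803×10⁻¹²) / (0.107)³ = 42.59 N/C.
√(1 + 3cos²57°) = √(1 + 3·0.2966) = √1.8899 ≈ 1.3747.
E ≈ 42.59 × 1.375 = 58.54 N/C.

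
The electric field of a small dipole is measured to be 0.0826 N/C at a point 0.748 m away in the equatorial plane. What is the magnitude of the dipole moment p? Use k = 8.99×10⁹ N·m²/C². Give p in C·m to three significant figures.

In the equatorial plane E = kp/r³, so p = Er³/(k).
p = (0.0826)·(0.748)³ / (8.99×10⁹) = 3.845×10⁻¹² C·m.

p ≈ 3.85×10⁻¹² C·m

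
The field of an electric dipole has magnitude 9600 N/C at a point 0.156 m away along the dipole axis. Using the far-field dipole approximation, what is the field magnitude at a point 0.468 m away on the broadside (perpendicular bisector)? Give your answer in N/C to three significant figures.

Dipole fields scale as 1/r³ in the far field.
The axial field is twice the equatorial field at the same r, so the geometry factor is 1/2.
E₂ = E₁ · (1/2) · (r₁/r₂)³ = 9600 · 0.5 · (0.156/0.468)³.
(r₁/r₂)³ = (0.3333)³ = 0.03704.
E₂ ≈ 177.8 N/C.

E ≈ 178 N/C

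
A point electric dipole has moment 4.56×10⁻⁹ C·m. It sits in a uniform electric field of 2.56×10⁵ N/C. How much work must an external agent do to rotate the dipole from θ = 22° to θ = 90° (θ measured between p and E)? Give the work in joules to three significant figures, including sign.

W_ext = ΔU = U(θ₂) − U(θ₁) = −pE cosθ₂ − (−pE cosθ₁) = pE(cosθ₁ − cosθ₂).
W = (4.56×10⁻⁹)(2.56×10⁵)·(cos22° − cos90°) = (0.001167)·(+0.9272) = 0.001082 J.

W ≈ 0.00108 J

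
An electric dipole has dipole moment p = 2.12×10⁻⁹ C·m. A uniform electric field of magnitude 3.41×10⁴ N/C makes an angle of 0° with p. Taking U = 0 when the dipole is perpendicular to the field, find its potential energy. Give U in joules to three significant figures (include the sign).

U ≈ -7.23×10⁻⁵ J

U = −p·E = −pE cosθ.
U = −(2.12×10⁻⁹)(3.41×10⁴)·cos0° = -7.229×10⁻⁵ J.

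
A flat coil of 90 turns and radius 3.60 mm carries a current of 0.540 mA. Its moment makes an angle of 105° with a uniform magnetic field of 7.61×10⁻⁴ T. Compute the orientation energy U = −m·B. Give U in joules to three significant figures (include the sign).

m = NIA = NIπa² = 90·(5.40×10⁻⁴)·π·(0.00360)² = 1.979×10⁻⁶ A·m².
U = −m·B = −mB cosθ.
U = −(1.979×10⁻⁶)(7.61×10⁻⁴)·cos105° = 3.898×10⁻¹⁰ J.

U ≈ 3.90×10⁻¹⁰ J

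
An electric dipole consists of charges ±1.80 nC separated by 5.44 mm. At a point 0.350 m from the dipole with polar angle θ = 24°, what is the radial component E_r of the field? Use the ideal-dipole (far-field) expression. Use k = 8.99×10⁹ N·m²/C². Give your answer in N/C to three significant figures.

Dipole moment p = qd = (1.80×10⁻⁹ C)(0.00544 m) = 9.792×10⁻¹² C·m.
For a dipole, E_r = (2kp cosθ)/r³.
kp/r³ = (8.99×10⁹)(9.792×10⁻¹²)/(0.350)³ = 2.053 N/C.
E_r = 2·2.053·cos24° = 3.751 N/C.

E_r ≈ 3.75 N/C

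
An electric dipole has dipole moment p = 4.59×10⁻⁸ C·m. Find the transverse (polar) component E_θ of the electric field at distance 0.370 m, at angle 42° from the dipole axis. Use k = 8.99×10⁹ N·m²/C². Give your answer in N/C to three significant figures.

For a dipole, E_θ = (kp sinθ)/r³.
kp/r³ = (8.99×10⁹)(4.59×10⁻⁸)/(0.370)³ = 8146 N/C.
E_θ = 8146·sin42° = 5451 N/C.

E_θ ≈ 5450 N/C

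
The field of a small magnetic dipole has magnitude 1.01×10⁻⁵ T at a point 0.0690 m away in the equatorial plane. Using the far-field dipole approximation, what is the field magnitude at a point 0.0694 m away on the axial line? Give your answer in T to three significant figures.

B ≈ 1.99×10⁻⁵ T

Dipole fields scale as 1/r³ in the far field.
The axial field is twice the equatorial field at the same r, so the geometry factor is 2/1.
B₂ = B₁ · (2/1) · (r₁/r₂)³ = 1.01×10⁻⁵ · 2 · (0.0690/0.0694)³.
(r₁/r₂)³ = (0.9942)³ = 0.9828.
B₂ ≈ 1.985×10⁻⁵ T.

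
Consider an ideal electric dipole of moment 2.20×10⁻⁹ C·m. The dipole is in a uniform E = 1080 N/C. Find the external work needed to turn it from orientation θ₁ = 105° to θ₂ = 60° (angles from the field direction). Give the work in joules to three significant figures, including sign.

W ≈ -1.80×10⁻⁶ J

W_ext = ΔU = U(θ₂) − U(θ₁) = −pE cosθ₂ − (−pE cosθ₁) = pE(cosθ₁ − cosθ₂).
W = (2.20×10⁻⁹)(1080)·(cos105° − cos60°) = (2.376×10⁻⁶)·(-0.7588) = -1.803×10⁻⁶ J.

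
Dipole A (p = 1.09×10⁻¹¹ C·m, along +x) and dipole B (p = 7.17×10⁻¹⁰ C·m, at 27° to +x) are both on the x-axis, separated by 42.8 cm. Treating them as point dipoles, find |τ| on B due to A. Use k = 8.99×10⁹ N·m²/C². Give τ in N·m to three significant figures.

The second dipole sits on the axis of the first, so the field there is axial: E₁ = 2kp₁/r³ along +x.
E₁ = 2(8.99×10⁹)(1.09×10⁻¹¹)/(0.428)³ = 2.500 N/C.
Torque on the second dipole: τ = p₂ E₁ sinθ.
τ = (7.17×10⁻¹⁰)(2.500)·sin27° = 8.137×10⁻¹⁰ N·m.

τ ≈ 8.14×10⁻¹⁰ N·m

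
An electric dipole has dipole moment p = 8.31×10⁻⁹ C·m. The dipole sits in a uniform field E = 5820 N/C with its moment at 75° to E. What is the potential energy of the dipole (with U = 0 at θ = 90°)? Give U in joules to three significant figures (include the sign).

U ≈ -1.25×10⁻⁵ J

U = −p·E = −pE cosθ.
U = −(8.31×10⁻⁹)(5820)·cos75° = -1.252×10⁻⁵ J.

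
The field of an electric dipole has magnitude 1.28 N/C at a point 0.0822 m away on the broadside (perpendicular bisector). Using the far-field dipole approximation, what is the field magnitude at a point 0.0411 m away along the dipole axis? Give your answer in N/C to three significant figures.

E ≈ 20.5 N/C

Dipole fields scale as 1/r³ in the far field.
The axial field is twice the equatorial field at the same r, so the geometry factor is 2/1.
E₂ = E₁ · (2/1) · (r₁/r₂)³ = 1.28 · 2 · (0.0822/0.0411)³.
(r₁/r₂)³ = (2)³ = 8.
E₂ ≈ 20.48 N/C.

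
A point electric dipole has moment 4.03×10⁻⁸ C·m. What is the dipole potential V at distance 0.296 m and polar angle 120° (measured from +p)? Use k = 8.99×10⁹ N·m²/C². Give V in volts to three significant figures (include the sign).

The dipole potential is V = kp cosθ / r².
V = (8.99×10⁹)(4.03×10⁻⁸)·cos120° / (0.296)² = -2068 V.

V ≈ -2070 V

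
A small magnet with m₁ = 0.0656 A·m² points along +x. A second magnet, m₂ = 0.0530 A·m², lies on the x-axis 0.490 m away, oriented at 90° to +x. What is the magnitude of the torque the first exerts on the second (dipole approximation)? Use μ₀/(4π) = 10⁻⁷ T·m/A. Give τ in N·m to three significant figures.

τ ≈ 5.91×10⁻⁹ N·m

Dipole B is on the axis of dipole A, so B₁ there is axial: B₁ = (μ₀/4π)·2m₁/r³ along +x.
B₁ = 2(10⁻⁷)(0.0656)/(0.490)³ = 1.115×10⁻⁷ T.
τ = m₂ B₁ sinθ.
τ = (0.0530)(1.115×10⁻⁷)·sin90° = 5.910×10⁻⁹ N·m.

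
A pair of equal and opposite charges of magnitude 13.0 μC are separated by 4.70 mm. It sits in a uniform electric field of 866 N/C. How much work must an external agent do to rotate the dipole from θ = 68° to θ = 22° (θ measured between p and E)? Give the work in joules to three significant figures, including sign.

W ≈ -2.92×10⁻⁵ J

Dipole moment p = qd = (1.30×10⁻⁵ C)(0.00470 m) = 6.11×10⁻⁸ C·m.
W_ext = ΔU = U(θ₂) − U(θ₁) = −pE cosθ₂ − (−pE cosθ₁) = pE(cosθ₁ − cosθ₂).
W = (6.11×10⁻⁸)(866)·(cos68° − cos22°) = (5.291×10⁻⁵)·(-0.5526) = -2.924×10⁻⁵ J.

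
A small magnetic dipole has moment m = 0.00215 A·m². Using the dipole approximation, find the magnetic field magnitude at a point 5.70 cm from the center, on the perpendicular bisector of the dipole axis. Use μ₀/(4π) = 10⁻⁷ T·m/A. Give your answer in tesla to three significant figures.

B ≈ 1.16×10⁻⁶ T

In the equatorial plane B = (μ₀/4π)·m/r³ (half the axial value).
B = (10⁻⁷)·(0.00215) / (0.0570)³ = 1.161×10⁻⁶ T.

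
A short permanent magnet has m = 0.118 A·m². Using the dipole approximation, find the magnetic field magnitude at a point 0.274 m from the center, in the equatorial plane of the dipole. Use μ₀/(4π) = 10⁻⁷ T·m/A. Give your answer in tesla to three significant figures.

B ≈ 5.74×10⁻⁷ T

In the equatorial plane B = (μ₀/4π)·m/r³ (half the axial value).
B = (10⁻⁷)·(0.118) / (0.274)³ = 5.736×10⁻⁷ T.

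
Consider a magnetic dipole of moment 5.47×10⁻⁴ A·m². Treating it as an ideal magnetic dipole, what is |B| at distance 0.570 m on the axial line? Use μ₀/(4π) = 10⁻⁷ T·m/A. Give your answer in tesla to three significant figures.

B ≈ 5.91×10⁻¹⁰ T

On axis B = (μ₀/4π)·2m/r³.
B = 2·(10⁻⁷)·(5.47×10⁻⁴) / (0.570)³ = 5.907×10⁻¹⁰ T.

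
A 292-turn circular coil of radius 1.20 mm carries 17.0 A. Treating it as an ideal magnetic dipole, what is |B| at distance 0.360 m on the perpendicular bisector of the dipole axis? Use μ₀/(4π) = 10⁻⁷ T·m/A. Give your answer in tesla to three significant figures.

B ≈ 4.81×10⁻⁸ T

m = NIA = NIπa² = 292·(17.0)·π·(0.00120)² = 0.02246 A·m².
In the equatorial plane B = (μ₀/4π)·m/r³ (half the axial value).
B = (10⁻⁷)·(0.02246) / (0.360)³ = 4.814×10⁻⁸ T.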